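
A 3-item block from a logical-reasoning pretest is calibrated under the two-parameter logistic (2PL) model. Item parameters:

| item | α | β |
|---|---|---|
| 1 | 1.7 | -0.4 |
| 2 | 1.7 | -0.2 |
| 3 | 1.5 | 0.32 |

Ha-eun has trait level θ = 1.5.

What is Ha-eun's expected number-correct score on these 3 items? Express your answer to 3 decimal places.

2.764

P(θ) = 1 / (1 + exp(−α(θ − β)))
P_1 = 1/(1+e^{-3.2300}) = 0.9619
P_2 = 1/(1+e^{-2.8900}) = 0.9473
P_3 = 1/(1+e^{-1.7700}) = 0.8545
E[score] = 0.9619 + 0.9473 + 0.8545 = 2.7638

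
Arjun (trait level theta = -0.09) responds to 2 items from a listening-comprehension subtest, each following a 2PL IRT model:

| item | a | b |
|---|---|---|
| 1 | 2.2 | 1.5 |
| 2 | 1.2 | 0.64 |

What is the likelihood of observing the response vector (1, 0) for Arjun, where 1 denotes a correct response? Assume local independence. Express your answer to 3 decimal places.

P(theta) = 1 / (1 + exp(−a(theta − b)))
P_1 = 1/(1+e^{3.4980}) = 0.0294
P_2 = 1/(1+e^{0.8760}) = 0.2940
L = P_1 × (1−P_2) = 0.0294 × 0.7060 = 0.02073

0.021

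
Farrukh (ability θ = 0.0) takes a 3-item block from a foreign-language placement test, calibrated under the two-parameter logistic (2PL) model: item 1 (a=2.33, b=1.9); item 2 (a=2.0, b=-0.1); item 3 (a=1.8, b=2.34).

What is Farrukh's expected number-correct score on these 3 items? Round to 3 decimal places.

P(θ) = 1 / (1 + exp(−a(θ − b)))
P_1 = 1/(1+e^{4.4270}) = 0.0118
P_2 = 1/(1+e^{-0.2000}) = 0.5498
P_3 = 1/(1+e^{4.2120}) = 0.0146
E[score] = 0.0118 + 0.5498 + 0.0146 = 0.5762

0.576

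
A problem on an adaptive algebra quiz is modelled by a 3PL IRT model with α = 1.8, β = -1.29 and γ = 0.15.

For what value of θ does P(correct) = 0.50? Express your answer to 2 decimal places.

P(θ) = γ + (1 − γ) · 1 / (1 + exp(−α(θ − β)))
Remove guessing floor: (0.50 − 0.15)/(1 − 0.15) = 0.4118
logit = ln(0.4118/0.5882) = -0.3567
θ = β + logit/(α) = -1.29 + (-0.3567)/1.8000 = -1.4882

-1.49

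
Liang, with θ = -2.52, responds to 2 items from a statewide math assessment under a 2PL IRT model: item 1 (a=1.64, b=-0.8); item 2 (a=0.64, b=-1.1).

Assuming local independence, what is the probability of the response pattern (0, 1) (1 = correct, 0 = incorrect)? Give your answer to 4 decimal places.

0.2711

P(θ) = 1 / (1 + exp(−a(θ − b)))
P_1 = 1/(1+e^{2.8208}) = 0.0562
P_2 = 1/(1+e^{0.9088}) = 0.2872
L = (1−P_1) × P_2 = 0.9438 × 0.2872 = 0.27110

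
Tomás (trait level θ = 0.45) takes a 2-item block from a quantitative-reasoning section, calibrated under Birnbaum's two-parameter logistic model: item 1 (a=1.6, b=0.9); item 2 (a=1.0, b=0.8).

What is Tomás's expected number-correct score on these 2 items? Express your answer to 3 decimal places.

0.741

P(θ) = 1 / (1 + exp(−a(θ − b)))
P_1 = 1/(1+e^{0.7200}) = 0.3274
P_2 = 1/(1+e^{0.3500}) = 0.4134
E[score] = 0.3274 + 0.4134 = 0.7408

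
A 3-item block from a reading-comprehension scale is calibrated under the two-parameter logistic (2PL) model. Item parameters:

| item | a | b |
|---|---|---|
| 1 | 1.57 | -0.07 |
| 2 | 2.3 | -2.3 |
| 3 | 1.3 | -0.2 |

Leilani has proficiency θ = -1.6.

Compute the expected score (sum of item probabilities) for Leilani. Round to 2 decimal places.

1.06

P(θ) = 1 / (1 + exp(−a(θ − b)))
P_1 = 1/(1+e^{2.4021}) = 0.0830
P_2 = 1/(1+e^{-1.6100}) = 0.8334
P_3 = 1/(1+e^{1.8200}) = 0.1394
E[score] = 0.0830 + 0.8334 + 0.1394 = 1.0559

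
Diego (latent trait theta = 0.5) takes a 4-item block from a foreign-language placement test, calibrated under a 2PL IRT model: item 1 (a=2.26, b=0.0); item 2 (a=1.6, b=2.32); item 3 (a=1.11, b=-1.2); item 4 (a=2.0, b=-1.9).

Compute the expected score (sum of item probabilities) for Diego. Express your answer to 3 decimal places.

2.668

P(theta) = 1 / (1 + exp(−a(theta − b)))
P_1 = 1/(1+e^{-1.1300}) = 0.7558
P_2 = 1/(1+e^{2.9120}) = 0.0516
P_3 = 1/(1+e^{-1.8870}) = 0.8684
P_4 = 1/(1+e^{-4.8000}) = 0.9918
E[score] = 0.7558 + 0.0516 + 0.8684 + 0.9918 = 2.6677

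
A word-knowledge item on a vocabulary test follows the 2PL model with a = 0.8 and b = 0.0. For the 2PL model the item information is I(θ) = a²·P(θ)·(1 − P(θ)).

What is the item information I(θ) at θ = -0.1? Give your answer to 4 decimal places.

0.1597

P = 1/(1+e^{0.0800}) = 0.4800
P(1−P) = 0.4800 × 0.5200 = 0.2496
I = a² × P(1−P) = 0.8² × 0.2496 = 0.15974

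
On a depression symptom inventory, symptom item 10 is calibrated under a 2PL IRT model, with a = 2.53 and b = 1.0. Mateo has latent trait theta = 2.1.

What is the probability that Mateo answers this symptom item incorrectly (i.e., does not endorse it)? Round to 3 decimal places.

P(theta) = 1 / (1 + exp(−a(theta − b)))
Exponent: 2.53 × (2.1 − 1.0) = 2.7830
1/(1 + e^{-2.7830}) = 0.9418
P(incorrect) = 1 − 0.9418 = 0.0582

0.058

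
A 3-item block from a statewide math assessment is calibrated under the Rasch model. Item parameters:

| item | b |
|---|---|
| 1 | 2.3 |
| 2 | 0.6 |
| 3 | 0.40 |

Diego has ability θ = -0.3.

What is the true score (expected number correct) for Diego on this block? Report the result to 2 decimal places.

0.69

P(θ) = 1 / (1 + exp(−(θ − b)))
P_1 = 1/(1+e^{2.6000}) = 0.0691
P_2 = 1/(1+e^{0.9000}) = 0.2891
P_3 = 1/(1+e^{0.7000}) = 0.3318
E[score] = 0.0691 + 0.2891 + 0.3318 = 0.6900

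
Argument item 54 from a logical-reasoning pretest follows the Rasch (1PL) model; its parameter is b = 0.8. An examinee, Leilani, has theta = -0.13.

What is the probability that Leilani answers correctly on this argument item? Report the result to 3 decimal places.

0.283

P(theta) = 1 / (1 + exp(−(theta − b)))
Exponent: (-0.13 − 0.8) = -0.9300
1/(1 + e^{0.9300}) = 0.2829
P = 0.2829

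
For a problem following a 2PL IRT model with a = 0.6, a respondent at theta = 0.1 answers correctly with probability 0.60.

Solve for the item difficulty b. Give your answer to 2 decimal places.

-0.58

P(theta) = 1 / (1 + exp(−a(theta − b)))
logit(0.60) = ln(0.60/0.40) = 0.4055
b = theta − logit/(a) = 0.1 − 0.4055/0.6000 = -0.5758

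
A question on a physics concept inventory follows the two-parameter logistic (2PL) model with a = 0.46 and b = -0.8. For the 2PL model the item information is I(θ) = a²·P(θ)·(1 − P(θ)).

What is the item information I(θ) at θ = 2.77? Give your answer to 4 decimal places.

0.0287

P = 1/(1+e^{-1.6422}) = 0.8378
P(1−P) = 0.8378 × 0.1622 = 0.1359
I = a² × P(1−P) = 0.46² × 0.1359 = 0.02875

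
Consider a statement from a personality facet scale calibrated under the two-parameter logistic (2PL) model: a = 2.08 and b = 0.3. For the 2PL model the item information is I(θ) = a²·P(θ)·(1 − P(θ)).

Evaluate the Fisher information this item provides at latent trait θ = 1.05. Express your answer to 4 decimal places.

P = 1/(1+e^{-1.5600}) = 0.8264
P(1−P) = 0.8264 × 0.1736 = 0.1435
I = a² × P(1−P) = 2.08² × 0.1435 = 0.62081

0.6208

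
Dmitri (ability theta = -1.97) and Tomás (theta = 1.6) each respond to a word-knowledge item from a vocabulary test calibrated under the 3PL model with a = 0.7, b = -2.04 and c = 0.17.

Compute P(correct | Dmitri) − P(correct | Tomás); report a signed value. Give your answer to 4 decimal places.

-0.3446

P(theta) = c + (1 − c) · 1 / (1 + exp(−a(theta − b)))
P(Dmitri) = 0.5952  [exponent 0.0490]
P(Tomás) = 0.9398  [exponent 2.5480]
Difference = 0.5952 − 0.9398 = -0.3446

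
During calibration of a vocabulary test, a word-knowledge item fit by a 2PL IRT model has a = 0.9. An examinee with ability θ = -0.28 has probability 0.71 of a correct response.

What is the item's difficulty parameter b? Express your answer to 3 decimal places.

-1.275

P(θ) = 1 / (1 + exp(−a(θ − b)))
logit(0.71) = ln(0.71/0.29) = 0.8954
b = θ − logit/(a) = -0.28 − 0.8954/0.9000 = -1.2749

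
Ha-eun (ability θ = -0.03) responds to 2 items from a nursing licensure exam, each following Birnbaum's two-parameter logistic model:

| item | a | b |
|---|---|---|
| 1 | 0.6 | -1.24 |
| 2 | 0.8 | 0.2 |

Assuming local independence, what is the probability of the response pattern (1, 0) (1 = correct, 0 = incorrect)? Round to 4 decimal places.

0.3679

P(θ) = 1 / (1 + exp(−a(θ − b)))
P_1 = 1/(1+e^{-0.7260}) = 0.6739
P_2 = 1/(1+e^{0.1840}) = 0.4541
L = P_1 × (1−P_2) = 0.6739 × 0.5459 = 0.36788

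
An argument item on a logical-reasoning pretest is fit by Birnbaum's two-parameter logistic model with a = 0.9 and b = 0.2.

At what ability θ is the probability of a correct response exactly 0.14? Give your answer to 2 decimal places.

-1.82

P(θ) = 1 / (1 + exp(−a(θ − b)))
logit = ln(0.1400/0.8600) = -1.8153
θ = b + logit/(a) = 0.2 + (-1.8153)/0.9000 = -1.8170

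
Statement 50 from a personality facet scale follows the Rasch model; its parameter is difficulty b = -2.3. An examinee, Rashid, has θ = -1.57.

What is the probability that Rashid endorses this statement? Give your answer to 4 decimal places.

0.6748

P(θ) = 1 / (1 + exp(−(θ − b)))
Exponent: (-1.57 − (-2.3)) = 0.7300
1/(1 + e^{-0.7300}) = 0.6748
P = 0.6748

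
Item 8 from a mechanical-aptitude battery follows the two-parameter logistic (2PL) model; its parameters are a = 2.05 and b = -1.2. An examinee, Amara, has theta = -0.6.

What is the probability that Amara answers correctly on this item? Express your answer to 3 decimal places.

P(theta) = 1 / (1 + exp(−a(theta − b)))
Exponent: 2.05 × (-0.6 − (-1.2)) = 1.2300
1/(1 + e^{-1.2300}) = 0.7738

0.774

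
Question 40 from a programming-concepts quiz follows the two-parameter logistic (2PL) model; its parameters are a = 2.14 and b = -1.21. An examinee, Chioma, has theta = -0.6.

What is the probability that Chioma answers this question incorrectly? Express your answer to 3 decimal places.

P(theta) = 1 / (1 + exp(−a(theta − b)))
Exponent: 2.14 × (-0.6 − (-1.21)) = 1.3054
1/(1 + e^{-1.3054}) = 0.7867
P(incorrect) = 1 − 0.7867 = 0.2133

0.213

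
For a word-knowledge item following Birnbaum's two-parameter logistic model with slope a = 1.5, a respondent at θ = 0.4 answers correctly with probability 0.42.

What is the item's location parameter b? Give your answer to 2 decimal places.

0.62

P(θ) = 1 / (1 + exp(−a(θ − b)))
logit(0.42) = ln(0.42/0.58) = -0.3228
b = θ − logit/(a) = 0.4 − (-0.3228)/1.5000 = 0.6152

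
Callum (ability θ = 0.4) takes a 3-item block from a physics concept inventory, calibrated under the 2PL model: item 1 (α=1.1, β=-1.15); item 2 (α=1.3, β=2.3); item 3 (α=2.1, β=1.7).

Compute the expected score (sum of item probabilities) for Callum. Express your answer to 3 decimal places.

0.985

P(θ) = 1 / (1 + exp(−α(θ − β)))
P_1 = 1/(1+e^{-1.7050}) = 0.8462
P_2 = 1/(1+e^{2.4700}) = 0.0780
P_3 = 1/(1+e^{2.7300}) = 0.0612
E[score] = 0.8462 + 0.0780 + 0.0612 = 0.9854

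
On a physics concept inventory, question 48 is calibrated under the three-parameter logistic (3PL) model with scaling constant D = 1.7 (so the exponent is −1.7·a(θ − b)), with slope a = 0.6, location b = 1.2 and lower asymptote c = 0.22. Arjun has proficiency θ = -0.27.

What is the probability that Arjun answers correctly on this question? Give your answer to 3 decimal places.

P(θ) = c + (1 − c) · 1 / (1 + exp(−D·a(θ − b)))
Exponent: 1.7 × 0.6 × (-0.27 − 1.2) = -1.4994
1/(1 + e^{1.4994}) = 0.1825
P = 0.22 + 0.78 × 0.1825 = 0.3624

0.362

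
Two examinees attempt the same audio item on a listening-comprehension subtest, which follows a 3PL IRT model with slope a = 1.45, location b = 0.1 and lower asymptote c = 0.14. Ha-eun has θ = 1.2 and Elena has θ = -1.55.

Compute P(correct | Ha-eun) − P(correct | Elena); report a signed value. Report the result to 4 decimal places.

0.6429

P(θ) = c + (1 − c) · 1 / (1 + exp(−a(θ − b)))
P(Ha-eun) = 0.8549  [exponent 1.5950]
P(Elena) = 0.2120  [exponent -2.3925]
Difference = 0.8549 − 0.2120 = 0.6429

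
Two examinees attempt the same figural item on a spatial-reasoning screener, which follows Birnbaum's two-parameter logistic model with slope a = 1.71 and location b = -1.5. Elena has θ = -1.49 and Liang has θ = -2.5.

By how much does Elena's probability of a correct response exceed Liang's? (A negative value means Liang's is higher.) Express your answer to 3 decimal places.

0.351

P(θ) = 1 / (1 + exp(−a(θ − b)))
P(Elena) = 0.5043  [exponent 0.0171]
P(Liang) = 0.1532  [exponent -1.7100]
Difference = 0.5043 − 0.1532 = 0.3511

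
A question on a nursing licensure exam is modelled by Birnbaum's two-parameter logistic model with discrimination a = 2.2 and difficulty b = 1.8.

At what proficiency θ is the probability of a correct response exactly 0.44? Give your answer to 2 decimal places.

P(θ) = 1 / (1 + exp(−a(θ − b)))
logit = ln(0.4400/0.5600) = -0.2412
θ = b + logit/(a) = 1.8 + (-0.2412)/2.2000 = 1.6904

1.69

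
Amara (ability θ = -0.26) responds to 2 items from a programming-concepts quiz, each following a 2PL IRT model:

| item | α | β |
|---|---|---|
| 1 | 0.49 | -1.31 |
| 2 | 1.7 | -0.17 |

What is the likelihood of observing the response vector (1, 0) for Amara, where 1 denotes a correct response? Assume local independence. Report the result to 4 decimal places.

0.3368

P(θ) = 1 / (1 + exp(−α(θ − β)))
P_1 = 1/(1+e^{-0.5145}) = 0.6259
P_2 = 1/(1+e^{0.1530}) = 0.4618
L = P_1 × (1−P_2) = 0.6259 × 0.5382 = 0.33682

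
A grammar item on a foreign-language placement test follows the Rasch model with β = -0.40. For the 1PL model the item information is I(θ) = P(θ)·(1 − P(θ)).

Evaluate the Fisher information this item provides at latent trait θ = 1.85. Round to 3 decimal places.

0.086

P = 1/(1+e^{-2.2500}) = 0.9047
P(1−P) = 0.9047 × 0.0953 = 0.0863
I = P(1−P) = 0.08626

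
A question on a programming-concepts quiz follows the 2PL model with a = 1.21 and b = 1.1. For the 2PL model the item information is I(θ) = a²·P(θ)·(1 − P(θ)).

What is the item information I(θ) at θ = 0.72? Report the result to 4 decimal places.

P = 1/(1+e^{0.4598}) = 0.3870
P(1−P) = 0.3870 × 0.6130 = 0.2372
I = a² × P(1−P) = 1.21² × 0.2372 = 0.34734

0.3473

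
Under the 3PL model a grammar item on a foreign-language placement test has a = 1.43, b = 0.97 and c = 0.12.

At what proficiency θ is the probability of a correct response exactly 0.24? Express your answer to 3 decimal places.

-0.321

P(θ) = c + (1 − c) · 1 / (1 + exp(−a(θ − b)))
Remove guessing floor: (0.24 − 0.12)/(1 − 0.12) = 0.1364
logit = ln(0.1364/0.8636) = -1.8458
θ = b + logit/(a) = 0.97 + (-1.8458)/1.4300 = -0.3208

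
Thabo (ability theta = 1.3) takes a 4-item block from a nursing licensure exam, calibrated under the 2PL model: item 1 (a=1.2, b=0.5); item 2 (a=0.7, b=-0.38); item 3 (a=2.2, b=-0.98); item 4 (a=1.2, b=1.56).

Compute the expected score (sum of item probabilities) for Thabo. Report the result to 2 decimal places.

2.90

P(theta) = 1 / (1 + exp(−a(theta − b)))
P_1 = 1/(1+e^{-0.9600}) = 0.7231
P_2 = 1/(1+e^{-1.1760}) = 0.7642
P_3 = 1/(1+e^{-5.0160}) = 0.9934
P_4 = 1/(1+e^{0.3120}) = 0.4226
E[score] = 0.7231 + 0.7642 + 0.9934 + 0.4226 = 2.9034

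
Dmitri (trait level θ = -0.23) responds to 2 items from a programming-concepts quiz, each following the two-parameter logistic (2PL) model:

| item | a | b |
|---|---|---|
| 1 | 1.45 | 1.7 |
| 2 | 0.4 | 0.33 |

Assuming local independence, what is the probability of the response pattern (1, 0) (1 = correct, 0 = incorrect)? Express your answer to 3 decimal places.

0.032

P(θ) = 1 / (1 + exp(−a(θ − b)))
P_1 = 1/(1+e^{2.7985}) = 0.0574
P_2 = 1/(1+e^{0.2240}) = 0.4442
L = P_1 × (1−P_2) = 0.0574 × 0.5558 = 0.03190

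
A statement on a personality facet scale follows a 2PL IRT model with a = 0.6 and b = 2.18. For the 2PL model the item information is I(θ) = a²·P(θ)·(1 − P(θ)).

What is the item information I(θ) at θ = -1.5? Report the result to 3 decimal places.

P = 1/(1+e^{2.2080}) = 0.0990
P(1−P) = 0.0990 × 0.9010 = 0.0892
I = a² × P(1−P) = 0.6² × 0.0892 = 0.03212

0.032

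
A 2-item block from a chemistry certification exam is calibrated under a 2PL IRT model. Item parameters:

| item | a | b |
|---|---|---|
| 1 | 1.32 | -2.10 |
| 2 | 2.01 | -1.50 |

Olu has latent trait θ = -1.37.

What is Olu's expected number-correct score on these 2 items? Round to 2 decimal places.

1.29

P(θ) = 1 / (1 + exp(−a(θ − b)))
P_1 = 1/(1+e^{-0.9636}) = 0.7238
P_2 = 1/(1+e^{-0.2613}) = 0.5650
E[score] = 0.7238 + 0.5650 = 1.2888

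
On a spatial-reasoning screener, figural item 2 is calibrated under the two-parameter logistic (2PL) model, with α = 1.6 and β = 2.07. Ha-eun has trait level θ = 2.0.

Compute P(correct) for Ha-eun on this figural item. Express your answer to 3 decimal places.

P(θ) = 1 / (1 + exp(−α(θ − β)))
Exponent: 1.6 × (2.0 − 2.07) = -0.1120
1/(1 + e^{0.1120}) = 0.4720

0.472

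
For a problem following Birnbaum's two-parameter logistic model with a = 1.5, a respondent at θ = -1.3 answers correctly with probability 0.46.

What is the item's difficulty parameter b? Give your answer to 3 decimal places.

-1.193

P(θ) = 1 / (1 + exp(−a(θ − b)))
logit(0.46) = ln(0.46/0.54) = -0.1603
b = θ − logit/(a) = -1.3 − (-0.1603)/1.5000 = -1.1931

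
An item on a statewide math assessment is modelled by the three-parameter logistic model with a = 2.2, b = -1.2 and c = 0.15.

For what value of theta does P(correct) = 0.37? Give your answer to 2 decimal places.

P(theta) = c + (1 − c) · 1 / (1 + exp(−a(theta − b)))
Remove guessing floor: (0.37 − 0.15)/(1 − 0.15) = 0.2588
logit = ln(0.2588/0.7412) = -1.0521
theta = b + logit/(a) = -1.2 + (-1.0521)/2.2000 = -1.6782

-1.68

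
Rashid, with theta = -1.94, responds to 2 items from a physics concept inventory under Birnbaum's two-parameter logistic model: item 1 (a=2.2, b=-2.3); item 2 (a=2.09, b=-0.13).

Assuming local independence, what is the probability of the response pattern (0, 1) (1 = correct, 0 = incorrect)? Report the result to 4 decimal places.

P(theta) = 1 / (1 + exp(−a(theta − b)))
P_1 = 1/(1+e^{-0.7920}) = 0.6883
P_2 = 1/(1+e^{3.7829}) = 0.0223
L = (1−P_1) × P_2 = 0.3117 × 0.0223 = 0.00694

0.0069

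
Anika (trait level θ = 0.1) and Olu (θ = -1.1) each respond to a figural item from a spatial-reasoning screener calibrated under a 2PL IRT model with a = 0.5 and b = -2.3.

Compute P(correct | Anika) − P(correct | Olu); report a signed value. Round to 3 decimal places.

0.123

P(θ) = 1 / (1 + exp(−a(θ − b)))
P(Anika) = 0.7685  [exponent 1.2000]
P(Olu) = 0.6457  [exponent 0.6000]
Difference = 0.7685 − 0.6457 = 0.1229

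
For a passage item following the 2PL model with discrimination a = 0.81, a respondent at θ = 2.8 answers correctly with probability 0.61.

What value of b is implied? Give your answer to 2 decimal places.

P(θ) = 1 / (1 + exp(−a(θ − b)))
logit(0.61) = ln(0.61/0.39) = 0.4473
b = θ − logit/(a) = 2.8 − 0.4473/0.8100 = 2.2478

2.25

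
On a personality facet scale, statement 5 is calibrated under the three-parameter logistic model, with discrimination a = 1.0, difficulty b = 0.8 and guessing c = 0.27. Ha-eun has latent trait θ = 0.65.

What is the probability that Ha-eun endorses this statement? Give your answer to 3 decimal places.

0.608

P(θ) = c + (1 − c) · 1 / (1 + exp(−a(θ − b)))
Exponent: 1.0 × (0.65 − 0.8) = -0.1500
1/(1 + e^{0.1500}) = 0.4626
P = 0.27 + 0.73 × 0.4626 = 0.6077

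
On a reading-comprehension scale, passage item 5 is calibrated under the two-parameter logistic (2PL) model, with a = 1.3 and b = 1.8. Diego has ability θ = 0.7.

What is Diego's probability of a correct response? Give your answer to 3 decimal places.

P(θ) = 1 / (1 + exp(−a(θ − b)))
Exponent: 1.3 × (0.7 − 1.8) = -1.4300
1/(1 + e^{1.4300}) = 0.1931

0.193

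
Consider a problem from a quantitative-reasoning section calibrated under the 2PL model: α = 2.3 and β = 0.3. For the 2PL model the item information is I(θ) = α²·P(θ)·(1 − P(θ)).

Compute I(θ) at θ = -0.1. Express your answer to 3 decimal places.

P = 1/(1+e^{0.9200}) = 0.2850
P(1−P) = 0.2850 × 0.7150 = 0.2038
I = α² × P(1−P) = 2.3² × 0.2038 = 1.07787

1.078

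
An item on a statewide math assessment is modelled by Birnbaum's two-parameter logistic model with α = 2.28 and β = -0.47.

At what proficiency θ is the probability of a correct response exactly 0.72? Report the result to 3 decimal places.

-0.056

P(θ) = 1 / (1 + exp(−α(θ − β)))
logit = ln(0.7200/0.2800) = 0.9445
θ = β + logit/(α) = -0.47 + 0.9445/2.2800 = -0.0558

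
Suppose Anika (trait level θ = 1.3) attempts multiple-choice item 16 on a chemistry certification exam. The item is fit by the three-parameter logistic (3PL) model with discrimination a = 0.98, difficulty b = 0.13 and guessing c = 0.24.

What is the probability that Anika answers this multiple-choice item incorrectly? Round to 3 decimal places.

P(θ) = c + (1 − c) · 1 / (1 + exp(−a(θ − b)))
Exponent: 0.98 × (1.3 − 0.13) = 1.1466
1/(1 + e^{-1.1466}) = 0.7589
P = 0.24 + 0.76 × 0.7589 = 0.8168
P(incorrect) = 1 − 0.8168 = 0.1832

0.183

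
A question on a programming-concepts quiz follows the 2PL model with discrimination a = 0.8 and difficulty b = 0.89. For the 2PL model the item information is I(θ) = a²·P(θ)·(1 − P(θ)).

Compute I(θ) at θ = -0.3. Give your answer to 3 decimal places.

P = 1/(1+e^{0.9520}) = 0.2785
P(1−P) = 0.2785 × 0.7215 = 0.2009
I = a² × P(1−P) = 0.8² × 0.2009 = 0.12860

0.129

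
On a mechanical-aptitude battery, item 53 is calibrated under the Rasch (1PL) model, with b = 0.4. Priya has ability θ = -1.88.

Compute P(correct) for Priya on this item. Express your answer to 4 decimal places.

0.0928

P(θ) = 1 / (1 + exp(−(θ − b)))
Exponent: (-1.88 − 0.4) = -2.2800
1/(1 + e^{2.2800}) = 0.0928
P = 0.0928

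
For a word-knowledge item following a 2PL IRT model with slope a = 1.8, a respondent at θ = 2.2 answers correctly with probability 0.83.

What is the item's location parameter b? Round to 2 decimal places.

1.32

P(θ) = 1 / (1 + exp(−a(θ − b)))
logit(0.83) = ln(0.83/0.17) = 1.5856
b = θ − logit/(a) = 2.2 − 1.5856/1.8000 = 1.3191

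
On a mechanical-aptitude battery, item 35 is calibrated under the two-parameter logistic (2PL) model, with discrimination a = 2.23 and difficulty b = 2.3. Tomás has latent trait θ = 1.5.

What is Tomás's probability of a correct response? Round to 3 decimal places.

0.144

P(θ) = 1 / (1 + exp(−a(θ − b)))
Exponent: 2.23 × (1.5 − 2.3) = -1.7840
1/(1 + e^{1.7840}) = 0.1438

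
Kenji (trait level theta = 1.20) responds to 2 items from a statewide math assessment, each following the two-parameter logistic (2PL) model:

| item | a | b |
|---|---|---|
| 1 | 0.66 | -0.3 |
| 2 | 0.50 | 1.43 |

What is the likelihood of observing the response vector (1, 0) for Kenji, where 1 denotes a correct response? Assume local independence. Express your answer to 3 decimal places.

0.385

P(theta) = 1 / (1 + exp(−a(theta − b)))
P_1 = 1/(1+e^{-0.9900}) = 0.7291
P_2 = 1/(1+e^{0.1150}) = 0.4713
L = P_1 × (1−P_2) = 0.7291 × 0.5287 = 0.38548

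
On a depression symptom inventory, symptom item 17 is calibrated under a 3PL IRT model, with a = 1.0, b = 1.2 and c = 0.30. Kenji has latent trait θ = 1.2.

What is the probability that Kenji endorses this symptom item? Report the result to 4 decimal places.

0.6500

P(θ) = c + (1 − c) · 1 / (1 + exp(−a(θ − b)))
Exponent: 1.0 × (1.2 − 1.2) = 0.0000
1/(1 + e^{0.0000}) = 0.5000
P = 0.30 + 0.70 × 0.5000 = 0.6500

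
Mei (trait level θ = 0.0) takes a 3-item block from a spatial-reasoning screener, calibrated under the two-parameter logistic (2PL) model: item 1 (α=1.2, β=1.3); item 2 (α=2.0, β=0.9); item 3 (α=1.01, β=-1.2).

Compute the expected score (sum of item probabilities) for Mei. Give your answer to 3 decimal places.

P(θ) = 1 / (1 + exp(−α(θ − β)))
P_1 = 1/(1+e^{1.5600}) = 0.1736
P_2 = 1/(1+e^{1.8000}) = 0.1419
P_3 = 1/(1+e^{-1.2120}) = 0.7707
E[score] = 0.1736 + 0.1419 + 0.7707 = 1.0862

1.086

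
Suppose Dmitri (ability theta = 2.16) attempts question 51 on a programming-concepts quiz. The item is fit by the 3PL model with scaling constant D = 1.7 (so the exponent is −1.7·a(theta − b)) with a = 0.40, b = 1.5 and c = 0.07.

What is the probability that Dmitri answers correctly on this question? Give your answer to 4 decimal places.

P(theta) = c + (1 − c) · 1 / (1 + exp(−D·a(theta − b)))
Exponent: 1.7 × 0.40 × (2.16 − 1.5) = 0.4488
1/(1 + e^{-0.4488}) = 0.6104
P = 0.07 + 0.93 × 0.6104 = 0.6376

0.6376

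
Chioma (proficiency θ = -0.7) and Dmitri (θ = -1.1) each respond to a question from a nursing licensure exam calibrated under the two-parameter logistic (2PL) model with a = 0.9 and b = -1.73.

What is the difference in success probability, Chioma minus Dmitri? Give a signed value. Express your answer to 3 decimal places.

P(θ) = 1 / (1 + exp(−a(θ − b)))
P(Chioma) = 0.7165  [exponent 0.9270]
P(Dmitri) = 0.6381  [exponent 0.5670]
Difference = 0.7165 − 0.6381 = 0.0784

0.078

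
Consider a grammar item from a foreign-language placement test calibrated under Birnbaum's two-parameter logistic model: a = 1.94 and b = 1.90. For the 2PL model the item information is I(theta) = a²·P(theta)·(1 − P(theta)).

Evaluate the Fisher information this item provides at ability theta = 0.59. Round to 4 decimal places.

0.2547

P = 1/(1+e^{2.5414}) = 0.0730
P(1−P) = 0.0730 × 0.9270 = 0.0677
I = a² × P(1−P) = 1.94² × 0.0677 = 0.25471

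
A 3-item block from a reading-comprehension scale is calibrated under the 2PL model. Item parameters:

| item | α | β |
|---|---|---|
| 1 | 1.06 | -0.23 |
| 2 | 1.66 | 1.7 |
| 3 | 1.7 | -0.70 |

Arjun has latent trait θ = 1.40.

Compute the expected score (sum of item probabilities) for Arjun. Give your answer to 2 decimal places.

2.20

P(θ) = 1 / (1 + exp(−α(θ − β)))
P_1 = 1/(1+e^{-1.7278}) = 0.8491
P_2 = 1/(1+e^{0.4980}) = 0.3780
P_3 = 1/(1+e^{-3.5700}) = 0.9726
E[score] = 0.8491 + 0.3780 + 0.9726 = 2.1998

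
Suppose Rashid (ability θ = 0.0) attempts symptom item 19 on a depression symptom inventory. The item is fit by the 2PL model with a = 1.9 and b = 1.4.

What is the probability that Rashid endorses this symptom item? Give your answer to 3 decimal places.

0.065

P(θ) = 1 / (1 + exp(−a(θ − b)))
Exponent: 1.9 × (0.0 − 1.4) = -2.6600
1/(1 + e^{2.6600}) = 0.0654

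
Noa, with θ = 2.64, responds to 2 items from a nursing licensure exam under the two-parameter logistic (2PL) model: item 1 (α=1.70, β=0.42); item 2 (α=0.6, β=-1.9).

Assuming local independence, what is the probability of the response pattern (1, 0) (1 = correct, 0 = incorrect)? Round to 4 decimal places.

0.0602

P(θ) = 1 / (1 + exp(−α(θ − β)))
P_1 = 1/(1+e^{-3.7740}) = 0.9776
P_2 = 1/(1+e^{-2.7240}) = 0.9384
L = P_1 × (1−P_2) = 0.9776 × 0.0616 = 0.06019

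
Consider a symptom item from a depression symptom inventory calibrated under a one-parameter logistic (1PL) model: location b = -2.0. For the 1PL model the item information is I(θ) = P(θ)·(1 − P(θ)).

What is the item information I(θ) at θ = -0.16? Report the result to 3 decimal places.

0.118

P = 1/(1+e^{-1.8400}) = 0.8629
P(1−P) = 0.8629 × 0.1371 = 0.1183
I = P(1−P) = 0.11827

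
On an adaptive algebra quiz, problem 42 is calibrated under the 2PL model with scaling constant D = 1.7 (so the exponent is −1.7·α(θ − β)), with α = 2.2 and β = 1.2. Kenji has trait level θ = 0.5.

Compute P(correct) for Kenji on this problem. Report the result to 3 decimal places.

0.068

P(θ) = 1 / (1 + exp(−D·α(θ − β)))
Exponent: 1.7 × 2.2 × (0.5 − 1.2) = -2.6180
1/(1 + e^{2.6180}) = 0.0680
P = 0.0680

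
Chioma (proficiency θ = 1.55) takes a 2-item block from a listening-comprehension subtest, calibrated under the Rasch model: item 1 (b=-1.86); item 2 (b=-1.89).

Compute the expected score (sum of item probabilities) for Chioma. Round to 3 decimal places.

1.937

P(θ) = 1 / (1 + exp(−(θ − b)))
P_1 = 1/(1+e^{-3.4100}) = 0.9680
P_2 = 1/(1+e^{-3.4400}) = 0.9689
E[score] = 0.9680 + 0.9689 = 1.9369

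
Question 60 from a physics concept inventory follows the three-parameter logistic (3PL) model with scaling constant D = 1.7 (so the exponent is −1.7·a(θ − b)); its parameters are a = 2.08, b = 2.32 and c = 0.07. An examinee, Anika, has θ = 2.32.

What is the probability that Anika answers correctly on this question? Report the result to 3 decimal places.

P(θ) = c + (1 − c) · 1 / (1 + exp(−D·a(θ − b)))
Exponent: 1.7 × 2.08 × (2.32 − 2.32) = 0.0000
1/(1 + e^{0.0000}) = 0.5000
P = 0.07 + 0.93 × 0.5000 = 0.5350

0.535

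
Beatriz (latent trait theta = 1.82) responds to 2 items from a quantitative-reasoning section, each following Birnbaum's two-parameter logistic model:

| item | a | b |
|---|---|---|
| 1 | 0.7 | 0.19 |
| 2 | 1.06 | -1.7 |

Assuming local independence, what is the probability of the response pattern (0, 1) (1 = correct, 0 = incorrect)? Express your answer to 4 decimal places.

0.2365

P(theta) = 1 / (1 + exp(−a(theta − b)))
P_1 = 1/(1+e^{-1.1410}) = 0.7579
P_2 = 1/(1+e^{-3.7312}) = 0.9766
L = (1−P_1) × P_2 = 0.2421 × 0.9766 = 0.23647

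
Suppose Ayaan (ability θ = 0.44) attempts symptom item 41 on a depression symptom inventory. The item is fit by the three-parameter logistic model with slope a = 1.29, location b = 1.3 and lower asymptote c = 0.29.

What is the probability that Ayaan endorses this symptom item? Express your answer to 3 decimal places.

0.466

P(θ) = c + (1 − c) · 1 / (1 + exp(−a(θ − b)))
Exponent: 1.29 × (0.44 − 1.3) = -1.1094
1/(1 + e^{1.1094}) = 0.2480
P = 0.29 + 0.71 × 0.2480 = 0.4661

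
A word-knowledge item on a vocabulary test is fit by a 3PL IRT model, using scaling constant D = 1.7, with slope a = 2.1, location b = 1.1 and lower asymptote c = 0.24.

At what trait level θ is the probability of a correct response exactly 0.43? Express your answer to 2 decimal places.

P(θ) = c + (1 − c) · 1 / (1 + exp(−D·a(θ − b)))
Remove guessing floor: (0.43 − 0.24)/(1 − 0.24) = 0.2500
logit = ln(0.2500/0.7500) = -1.0986
θ = b + logit/(1.7·a) = 1.1 + (-1.0986)/3.5700 = 0.7923

0.79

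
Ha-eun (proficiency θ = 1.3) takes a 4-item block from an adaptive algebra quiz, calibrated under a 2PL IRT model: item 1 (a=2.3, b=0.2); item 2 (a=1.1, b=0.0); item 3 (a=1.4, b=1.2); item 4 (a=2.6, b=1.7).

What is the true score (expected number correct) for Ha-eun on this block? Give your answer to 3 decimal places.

2.529

P(θ) = 1 / (1 + exp(−a(θ − b)))
P_1 = 1/(1+e^{-2.5300}) = 0.9262
P_2 = 1/(1+e^{-1.4300}) = 0.8069
P_3 = 1/(1+e^{-0.1400}) = 0.5349
P_4 = 1/(1+e^{1.0400}) = 0.2611
E[score] = 0.9262 + 0.8069 + 0.5349 + 0.2611 = 2.5292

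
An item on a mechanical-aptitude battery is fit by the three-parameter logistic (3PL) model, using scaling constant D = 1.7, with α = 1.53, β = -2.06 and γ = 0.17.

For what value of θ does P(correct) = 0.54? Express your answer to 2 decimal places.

P(θ) = γ + (1 − γ) · 1 / (1 + exp(−D·α(θ − β)))
Remove guessing floor: (0.54 − 0.17)/(1 − 0.17) = 0.4458
logit = ln(0.4458/0.5542) = -0.2177
θ = β + logit/(1.7·α) = -2.06 + (-0.2177)/2.6010 = -2.1437

-2.14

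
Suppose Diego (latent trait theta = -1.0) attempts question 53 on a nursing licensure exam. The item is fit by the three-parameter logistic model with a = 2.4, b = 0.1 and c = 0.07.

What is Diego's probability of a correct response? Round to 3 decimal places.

0.132

P(theta) = c + (1 − c) · 1 / (1 + exp(−a(theta − b)))
Exponent: 2.4 × (-1.0 − 0.1) = -2.6400
1/(1 + e^{2.6400}) = 0.0666
P = 0.07 + 0.93 × 0.0666 = 0.1319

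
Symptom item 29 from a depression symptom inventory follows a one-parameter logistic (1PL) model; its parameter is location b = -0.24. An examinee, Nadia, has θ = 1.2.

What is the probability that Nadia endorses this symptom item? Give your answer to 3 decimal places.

0.808

P(θ) = 1 / (1 + exp(−(θ − b)))
Exponent: (1.2 − (-0.24)) = 1.4400
1/(1 + e^{-1.4400}) = 0.8085
P = 0.8085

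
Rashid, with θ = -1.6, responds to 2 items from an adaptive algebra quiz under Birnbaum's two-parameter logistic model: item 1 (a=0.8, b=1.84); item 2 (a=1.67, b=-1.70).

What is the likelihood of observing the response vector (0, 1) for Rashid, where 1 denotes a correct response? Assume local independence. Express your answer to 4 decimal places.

P(θ) = 1 / (1 + exp(−a(θ − b)))
P_1 = 1/(1+e^{2.7520}) = 0.0600
P_2 = 1/(1+e^{-0.1670}) = 0.5417
L = (1−P_1) × P_2 = 0.9400 × 0.5417 = 0.50917

0.5092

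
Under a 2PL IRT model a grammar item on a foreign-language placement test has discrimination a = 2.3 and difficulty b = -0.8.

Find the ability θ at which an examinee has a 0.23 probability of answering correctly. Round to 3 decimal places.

-1.325

P(θ) = 1 / (1 + exp(−a(θ − b)))
logit = ln(0.2300/0.7700) = -1.2083
θ = b + logit/(a) = -0.8 + (-1.2083)/2.3000 = -1.3254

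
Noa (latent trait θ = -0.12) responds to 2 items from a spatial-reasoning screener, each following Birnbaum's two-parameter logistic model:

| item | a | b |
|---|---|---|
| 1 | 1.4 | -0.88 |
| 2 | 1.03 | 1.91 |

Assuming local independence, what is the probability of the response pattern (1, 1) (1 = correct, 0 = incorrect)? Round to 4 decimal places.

P(θ) = 1 / (1 + exp(−a(θ − b)))
P_1 = 1/(1+e^{-1.0640}) = 0.7435
P_2 = 1/(1+e^{2.0909}) = 0.1100
L = P_1 × P_2 = 0.7435 × 0.1100 = 0.08177

0.0818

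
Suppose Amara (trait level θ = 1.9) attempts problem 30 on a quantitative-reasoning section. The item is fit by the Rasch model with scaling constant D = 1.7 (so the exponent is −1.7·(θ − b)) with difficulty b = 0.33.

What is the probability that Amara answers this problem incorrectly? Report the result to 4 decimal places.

P(θ) = 1 / (1 + exp(−D·(θ − b)))
Exponent: 1.7 × (1.9 − 0.33) = 2.6690
1/(1 + e^{-2.6690}) = 0.9352
P = 0.9352
P(incorrect) = 1 − 0.9352 = 0.0648

0.0648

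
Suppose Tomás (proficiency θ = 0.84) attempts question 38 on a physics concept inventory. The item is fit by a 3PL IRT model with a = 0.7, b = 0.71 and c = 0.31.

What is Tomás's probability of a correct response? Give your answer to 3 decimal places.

P(θ) = c + (1 − c) · 1 / (1 + exp(−a(θ − b)))
Exponent: 0.7 × (0.84 − 0.71) = 0.0910
1/(1 + e^{-0.0910}) = 0.5227
P = 0.31 + 0.69 × 0.5227 = 0.6707

0.671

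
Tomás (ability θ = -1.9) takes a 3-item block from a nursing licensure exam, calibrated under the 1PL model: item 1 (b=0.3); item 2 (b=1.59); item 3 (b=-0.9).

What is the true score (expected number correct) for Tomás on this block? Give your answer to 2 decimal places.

0.40

P(θ) = 1 / (1 + exp(−(θ − b)))
P_1 = 1/(1+e^{2.2000}) = 0.0998
P_2 = 1/(1+e^{3.4900}) = 0.0296
P_3 = 1/(1+e^{1.0000}) = 0.2689
E[score] = 0.0998 + 0.0296 + 0.2689 = 0.3983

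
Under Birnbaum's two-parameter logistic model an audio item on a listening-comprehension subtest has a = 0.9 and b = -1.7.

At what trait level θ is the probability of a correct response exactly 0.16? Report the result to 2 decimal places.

-3.54

P(θ) = 1 / (1 + exp(−a(θ − b)))
logit = ln(0.1600/0.8400) = -1.6582
θ = b + logit/(a) = -1.7 + (-1.6582)/0.9000 = -3.5425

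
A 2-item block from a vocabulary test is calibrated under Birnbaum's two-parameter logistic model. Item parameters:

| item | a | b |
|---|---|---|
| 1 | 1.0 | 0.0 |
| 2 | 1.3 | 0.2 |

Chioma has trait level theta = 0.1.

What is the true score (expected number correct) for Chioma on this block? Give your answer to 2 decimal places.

0.99

P(theta) = 1 / (1 + exp(−a(theta − b)))
P_1 = 1/(1+e^{-0.1000}) = 0.5250
P_2 = 1/(1+e^{0.1300}) = 0.4675
E[score] = 0.5250 + 0.4675 = 0.9925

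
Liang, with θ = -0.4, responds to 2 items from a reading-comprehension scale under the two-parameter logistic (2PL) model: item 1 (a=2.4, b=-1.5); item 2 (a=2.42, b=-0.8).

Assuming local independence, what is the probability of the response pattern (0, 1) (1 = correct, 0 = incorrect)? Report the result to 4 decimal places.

0.0483

P(θ) = 1 / (1 + exp(−a(θ − b)))
P_1 = 1/(1+e^{-2.6400}) = 0.9334
P_2 = 1/(1+e^{-0.9680}) = 0.7247
L = (1−P_1) × P_2 = 0.0666 × 0.7247 = 0.04827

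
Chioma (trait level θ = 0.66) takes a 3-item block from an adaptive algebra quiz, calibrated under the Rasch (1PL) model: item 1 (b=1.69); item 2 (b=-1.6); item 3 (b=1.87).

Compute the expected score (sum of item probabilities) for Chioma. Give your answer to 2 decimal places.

P(θ) = 1 / (1 + exp(−(θ − b)))
P_1 = 1/(1+e^{1.0300}) = 0.2631
P_2 = 1/(1+e^{-2.2600}) = 0.9055
P_3 = 1/(1+e^{1.2100}) = 0.2297
E[score] = 0.2631 + 0.9055 + 0.2297 = 1.3983

1.40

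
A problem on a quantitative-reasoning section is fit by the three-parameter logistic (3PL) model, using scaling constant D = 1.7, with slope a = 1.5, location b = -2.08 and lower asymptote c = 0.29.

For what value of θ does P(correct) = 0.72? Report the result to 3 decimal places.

P(θ) = c + (1 − c) · 1 / (1 + exp(−D·a(θ − b)))
Remove guessing floor: (0.72 − 0.29)/(1 − 0.29) = 0.6056
logit = ln(0.6056/0.3944) = 0.4290
θ = b + logit/(1.7·a) = -2.08 + 0.4290/2.5500 = -1.9118

-1.912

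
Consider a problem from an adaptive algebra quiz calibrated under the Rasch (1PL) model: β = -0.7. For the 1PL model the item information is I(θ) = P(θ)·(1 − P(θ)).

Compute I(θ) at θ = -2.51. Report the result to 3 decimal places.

0.121

P = 1/(1+e^{1.8100}) = 0.1406
P(1−P) = 0.1406 × 0.8594 = 0.1209
I = P(1−P) = 0.12086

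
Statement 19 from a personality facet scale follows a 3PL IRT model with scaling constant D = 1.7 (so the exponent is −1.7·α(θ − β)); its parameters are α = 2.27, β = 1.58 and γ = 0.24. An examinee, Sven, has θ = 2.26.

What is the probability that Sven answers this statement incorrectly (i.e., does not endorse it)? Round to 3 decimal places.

P(θ) = γ + (1 − γ) · 1 / (1 + exp(−D·α(θ − β)))
Exponent: 1.7 × 2.27 × (2.26 − 1.58) = 2.6241
1/(1 + e^{-2.6241}) = 0.9324
P = 0.24 + 0.76 × 0.9324 = 0.9486
P(incorrect) = 1 − 0.9486 = 0.0514

0.051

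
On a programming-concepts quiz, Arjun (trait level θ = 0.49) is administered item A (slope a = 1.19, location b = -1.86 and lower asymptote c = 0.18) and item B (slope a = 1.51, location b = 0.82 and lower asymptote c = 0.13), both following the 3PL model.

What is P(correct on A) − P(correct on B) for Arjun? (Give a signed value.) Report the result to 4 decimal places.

P(θ) = c + (1 − c) · 1 / (1 + exp(−a(θ − b)))
P_A = 0.9528
P_B = 0.4588
P_A − P_B = 0.4940

0.4940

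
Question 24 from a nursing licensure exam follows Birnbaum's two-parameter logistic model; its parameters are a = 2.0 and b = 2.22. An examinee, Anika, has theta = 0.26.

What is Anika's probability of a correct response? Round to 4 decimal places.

P(theta) = 1 / (1 + exp(−a(theta − b)))
Exponent: 2.0 × (0.26 − 2.22) = -3.9200
1/(1 + e^{3.9200}) = 0.0195

0.0195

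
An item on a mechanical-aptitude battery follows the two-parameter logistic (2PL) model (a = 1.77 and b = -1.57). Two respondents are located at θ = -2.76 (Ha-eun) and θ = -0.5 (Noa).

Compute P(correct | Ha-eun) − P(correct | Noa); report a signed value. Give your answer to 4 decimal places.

P(θ) = 1 / (1 + exp(−a(θ − b)))
P(Ha-eun) = 0.1085  [exponent -2.1063]
P(Noa) = 0.8692  [exponent 1.8939]
Difference = 0.1085 − 0.8692 = -0.7607

-0.7607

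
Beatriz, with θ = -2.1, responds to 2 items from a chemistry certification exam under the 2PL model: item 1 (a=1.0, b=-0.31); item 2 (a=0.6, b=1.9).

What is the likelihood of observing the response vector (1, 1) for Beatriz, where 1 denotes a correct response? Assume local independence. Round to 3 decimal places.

P(θ) = 1 / (1 + exp(−a(θ − b)))
P_1 = 1/(1+e^{1.7900}) = 0.1431
P_2 = 1/(1+e^{2.4000}) = 0.0832
L = P_1 × P_2 = 0.1431 × 0.0832 = 0.01190

0.012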